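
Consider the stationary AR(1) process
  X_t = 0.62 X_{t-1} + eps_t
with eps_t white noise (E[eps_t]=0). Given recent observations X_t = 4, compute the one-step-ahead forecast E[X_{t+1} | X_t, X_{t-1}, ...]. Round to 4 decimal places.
E[X_{t+1} \mid \mathcal F_t] = 2.4800

For an AR(p) model X_t = c + sum_i phi_i X_{t-i} + eps_t, the
one-step-ahead conditional mean is
  E[X_{t+1} | X_t, ...] = c + sum_i phi_i X_{t+1-i}.
Substitute known values:
  E[X_{t+1} | ...] = (0.62) * (4)
                   = 2.4800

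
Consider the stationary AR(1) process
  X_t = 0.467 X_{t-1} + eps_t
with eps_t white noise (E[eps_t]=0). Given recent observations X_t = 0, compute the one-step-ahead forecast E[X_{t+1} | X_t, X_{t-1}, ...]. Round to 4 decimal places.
E[X_{t+1} \mid \mathcal F_t] = 0.0000

For an AR(p) model X_t = c + sum_i phi_i X_{t-i} + eps_t, the
one-step-ahead conditional mean is
  E[X_{t+1} | X_t, ...] = c + sum_i phi_i X_{t+1-i}.
Substitute known values:
  E[X_{t+1} | ...] = (0.467) * (0)
                   = 0.0000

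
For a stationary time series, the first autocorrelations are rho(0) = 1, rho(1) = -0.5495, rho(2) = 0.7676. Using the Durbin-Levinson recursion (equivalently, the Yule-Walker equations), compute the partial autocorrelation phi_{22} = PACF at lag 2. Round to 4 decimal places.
\phi_{22} = 0.6671

The PACF at lag k is phi_{kk}, the last component of the solution
to the Yule-Walker system G_k phi = r_k where
  (G_k)_{ij} = rho(|i - j|), (r_k)_i = rho(i), i,j = 1..k.
Equivalently, Durbin-Levinson gives phi_{kk} iteratively:
  phi_{11} = rho(1)
  phi_{kk} = [rho(k) - sum_{j=1..k-1} phi_{k-1,j} rho(k-j)]
            / [1 - sum_{j=1..k-1} phi_{k-1,j} rho(j)],
  phi_{k,j} = phi_{k-1,j} - phi_{kk} phi_{k-1,k-j},  j = 1..k-1.
Step k = 1:
  phi_11 = rho(1) = -0.5495.
Step k = 2:
  phi_22 = [rho(2) - phi_11 rho(1)] / [1 - phi_11 rho(1)] = [0.7676 - (-0.5495)(-0.5495)] / [1 - (-0.5495)(-0.5495)]
         = 0.46564975 / 0.69804975 = 0.6671.
Therefore phi_{22} = 0.6671.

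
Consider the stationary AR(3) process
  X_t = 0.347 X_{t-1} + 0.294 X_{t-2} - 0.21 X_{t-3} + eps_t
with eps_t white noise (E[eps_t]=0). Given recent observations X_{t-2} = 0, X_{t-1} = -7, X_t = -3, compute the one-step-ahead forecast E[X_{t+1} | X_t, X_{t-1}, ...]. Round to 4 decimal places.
E[X_{t+1} \mid \mathcal F_t] = -3.0990

For an AR(p) model X_t = c + sum_i phi_i X_{t-i} + eps_t, the
one-step-ahead conditional mean is
  E[X_{t+1} | X_t, ...] = c + sum_i phi_i X_{t+1-i}.
Substitute known values:
  E[X_{t+1} | ...] = (0.347) * (-3) + (0.294) * (-7) + (-0.21) * (0)
                   = -3.0990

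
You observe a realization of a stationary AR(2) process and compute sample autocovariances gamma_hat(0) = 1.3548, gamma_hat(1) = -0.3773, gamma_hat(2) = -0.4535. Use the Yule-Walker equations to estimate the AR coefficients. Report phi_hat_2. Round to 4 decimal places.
\hat\phi_{2} = -0.4470

The Yule-Walker equations for an AR(p) process read, in matrix form,
  Gamma_p phi = r_p,   with   (Gamma_p)_{ij} = gamma(|i - j|),
                       (r_p)_i = gamma(i),   i,j = 1..p.
Substitute the sample gammas (Toeplitz matrix and right-hand side of size 2):
  Gamma_p = [[1.3548, -0.3773], [-0.3773, 1.3548]]
  r_p     = [-0.3773, -0.4535]
Written out:
  1.3548 phi_1 - 0.3773 phi_2 = -0.3773
  -0.3773 phi_1 + 1.3548 phi_2 = -0.4535
Solve by Cramer's rule:
  det = gamma(0)^2 - gamma(1)^2 = (1.3548)^2 - (-0.3773)^2 = 1.83548304 - 0.14235529 = 1.69312775
  phi_hat_1 = [gamma(1) gamma(0) - gamma(1) gamma(2)] / det = [(-0.3773)(1.3548) - (-0.3773)(-0.4535)] / 1.69312775 = -0.68227159 / 1.69312775 = -0.403
  phi_hat_2 = [gamma(0) gamma(2) - gamma(1)^2] / det = [(1.3548)(-0.4535) - (-0.3773)^2] / 1.69312775 = -0.75675709 / 1.69312775 = -0.447
So phi_hat = [-0.4030, -0.4470].
Therefore phi_hat_2 = -0.4470.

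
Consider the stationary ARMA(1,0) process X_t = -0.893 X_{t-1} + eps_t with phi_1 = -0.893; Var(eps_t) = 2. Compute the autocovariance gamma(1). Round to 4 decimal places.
\gamma(1) = -8.8175

Multiply the model equation by X_{t-k} and take expectations. With theta_0 = psi_0 = 1 and psi_j the MA(infinity) weights, this gives
  gamma(k) - sum_i phi_i gamma(k-i) = c_k,
  c_k = sigma^2 * sum_{j=k..q} theta_j psi_{j-k}   (c_k = 0 for k > q),
using gamma(-m) = gamma(m).
Pure AR (q = 0): c_0 = sigma^2 = 2, c_k = 0 for k >= 1.
Equations for k = 0 and k = 1 (AR order 1):
  gamma(0) = phi_1 gamma(1) + c_0
  gamma(1) = phi_1 gamma(0) + c_1
Substituting the second into the first: gamma(0) (1 - phi_1^2) = c_0 + phi_1 c_1, so
  gamma(0) = c_0 / (1 - phi_1^2) = 2 / (1 - (-0.893)^2) = 2 / 0.202551 = 9.874056.
  gamma(1) = phi_1 gamma(0) = (-0.893)(9.874056) = -8.817532.
Therefore gamma(1) = -8.8175 (to 4 decimal places).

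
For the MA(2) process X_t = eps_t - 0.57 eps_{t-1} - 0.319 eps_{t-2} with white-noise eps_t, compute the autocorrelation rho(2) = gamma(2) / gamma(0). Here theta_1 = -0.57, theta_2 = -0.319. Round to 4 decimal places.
\rho(2) = -0.2236

For an MA(q) process with theta_0 = 1, the autocovariance is
  gamma(k) = sigma^2 * sum_{i=0..q-k} theta_i * theta_{i+k},
and rho(k) = gamma(k) / gamma(0). Sigma^2 cancels.
  numerator   = (1)*(-0.319) = -0.319.
  denominator = (1)^2 + (-0.57)^2 + (-0.319)^2 = 1.426661.
  rho(2) = -0.319 / 1.426661 = -0.2236.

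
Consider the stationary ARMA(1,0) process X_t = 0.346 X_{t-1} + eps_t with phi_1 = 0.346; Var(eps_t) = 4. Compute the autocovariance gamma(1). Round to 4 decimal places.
\gamma(1) = 1.5722

Multiply the model equation by X_{t-k} and take expectations. With theta_0 = psi_0 = 1 and psi_j the MA(infinity) weights, this gives
  gamma(k) - sum_i phi_i gamma(k-i) = c_k,
  c_k = sigma^2 * sum_{j=k..q} theta_j psi_{j-k}   (c_k = 0 for k > q),
using gamma(-m) = gamma(m).
Pure AR (q = 0): c_0 = sigma^2 = 4, c_k = 0 for k >= 1.
Equations for k = 0 and k = 1 (AR order 1):
  gamma(0) = phi_1 gamma(1) + c_0
  gamma(1) = phi_1 gamma(0) + c_1
Substituting the second into the first: gamma(0) (1 - phi_1^2) = c_0 + phi_1 c_1, so
  gamma(0) = c_0 / (1 - phi_1^2) = 4 / (1 - (0.346)^2) = 4 / 0.880284 = 4.543988.
  gamma(1) = phi_1 gamma(0) = (0.346)(4.543988) = 1.57222.
Therefore gamma(1) = 1.5722 (to 4 decimal places).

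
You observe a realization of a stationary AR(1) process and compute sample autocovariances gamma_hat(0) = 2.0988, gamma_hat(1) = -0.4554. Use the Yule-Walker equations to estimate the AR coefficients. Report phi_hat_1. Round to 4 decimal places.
\hat\phi_{1} = -0.2170

The Yule-Walker equations for an AR(p) process read, in matrix form,
  Gamma_p phi = r_p,   with   (Gamma_p)_{ij} = gamma(|i - j|),
                       (r_p)_i = gamma(i),   i,j = 1..p.
Substitute the sample gammas (Toeplitz matrix and right-hand side of size 1):
  Gamma_p = [[2.0988]]
  r_p     = [-0.4554]
With p = 1 this is the single equation gamma(0) phi_1 = gamma(1):
  phi_hat_1 = gamma(1) / gamma(0) = -0.4554 / 2.0988 = -0.2170.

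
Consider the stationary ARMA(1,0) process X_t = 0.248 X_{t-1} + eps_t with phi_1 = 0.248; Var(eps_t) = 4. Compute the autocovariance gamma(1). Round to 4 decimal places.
\gamma(1) = 1.0570

Multiply the model equation by X_{t-k} and take expectations. With theta_0 = psi_0 = 1 and psi_j the MA(infinity) weights, this gives
  gamma(k) - sum_i phi_i gamma(k-i) = c_k,
  c_k = sigma^2 * sum_{j=k..q} theta_j psi_{j-k}   (c_k = 0 for k > q),
using gamma(-m) = gamma(m).
Pure AR (q = 0): c_0 = sigma^2 = 4, c_k = 0 for k >= 1.
Equations for k = 0 and k = 1 (AR order 1):
  gamma(0) = phi_1 gamma(1) + c_0
  gamma(1) = phi_1 gamma(0) + c_1
Substituting the second into the first: gamma(0) (1 - phi_1^2) = c_0 + phi_1 c_1, so
  gamma(0) = c_0 / (1 - phi_1^2) = 4 / (1 - (0.248)^2) = 4 / 0.938496 = 4.262139.
  gamma(1) = phi_1 gamma(0) = (0.248)(4.262139) = 1.05701.
Therefore gamma(1) = 1.0570 (to 4 decimal places).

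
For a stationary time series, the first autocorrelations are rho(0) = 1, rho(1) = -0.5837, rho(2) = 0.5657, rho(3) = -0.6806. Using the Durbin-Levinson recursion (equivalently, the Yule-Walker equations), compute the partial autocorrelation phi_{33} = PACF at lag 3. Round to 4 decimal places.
\phi_{33} = -0.4530

The PACF at lag k is phi_{kk}, the last component of the solution
to the Yule-Walker system G_k phi = r_k where
  (G_k)_{ij} = rho(|i - j|), (r_k)_i = rho(i), i,j = 1..k.
Equivalently, Durbin-Levinson gives phi_{kk} iteratively:
  phi_{11} = rho(1)
  phi_{kk} = [rho(k) - sum_{j=1..k-1} phi_{k-1,j} rho(k-j)]
            / [1 - sum_{j=1..k-1} phi_{k-1,j} rho(j)],
  phi_{k,j} = phi_{k-1,j} - phi_{kk} phi_{k-1,k-j},  j = 1..k-1.
Step k = 1:
  phi_11 = rho(1) = -0.5837.
Step k = 2:
  phi_22 = [rho(2) - phi_11 rho(1)] / [1 - phi_11 rho(1)] = [0.5657 - (-0.5837)(-0.5837)] / [1 - (-0.5837)(-0.5837)]
         = 0.22499431 / 0.65929431 = 0.341265.
  Update: phi_21 = phi_11 - phi_22 phi_11 = -0.5837 - (0.341265)(-0.5837) = -0.384503.
Step k = 3:
  phi_33 = [rho(3) - phi_21 rho(2) - phi_22 rho(1)] / [1 - phi_21 rho(1) - phi_22 rho(2)]
    numerator   = -0.6806 - (-0.384503)(0.5657) - (0.341265)(-0.5837) = -0.26388983
    denominator = 1 - (-0.384503)(-0.5837) - (0.341265)(0.5657) = 0.58251155
  phi_33 = -0.26388983 / 0.58251155 = -0.453.
Therefore phi_{33} = -0.4530.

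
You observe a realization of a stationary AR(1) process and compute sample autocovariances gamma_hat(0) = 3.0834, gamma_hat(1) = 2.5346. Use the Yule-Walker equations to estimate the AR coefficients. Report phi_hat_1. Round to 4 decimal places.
\hat\phi_{1} = 0.8220

The Yule-Walker equations for an AR(p) process read, in matrix form,
  Gamma_p phi = r_p,   with   (Gamma_p)_{ij} = gamma(|i - j|),
                       (r_p)_i = gamma(i),   i,j = 1..p.
Substitute the sample gammas (Toeplitz matrix and right-hand side of size 1):
  Gamma_p = [[3.0834]]
  r_p     = [2.5346]
With p = 1 this is the single equation gamma(0) phi_1 = gamma(1):
  phi_hat_1 = gamma(1) / gamma(0) = 2.5346 / 3.0834 = 0.8220.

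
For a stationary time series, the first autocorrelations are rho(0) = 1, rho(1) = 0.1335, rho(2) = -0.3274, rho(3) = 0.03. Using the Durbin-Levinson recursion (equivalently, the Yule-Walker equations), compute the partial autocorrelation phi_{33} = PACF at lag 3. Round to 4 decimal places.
\phi_{33} = 0.1580

The PACF at lag k is phi_{kk}, the last component of the solution
to the Yule-Walker system G_k phi = r_k where
  (G_k)_{ij} = rho(|i - j|), (r_k)_i = rho(i), i,j = 1..k.
Equivalently, Durbin-Levinson gives phi_{kk} iteratively:
  phi_{11} = rho(1)
  phi_{kk} = [rho(k) - sum_{j=1..k-1} phi_{k-1,j} rho(k-j)]
            / [1 - sum_{j=1..k-1} phi_{k-1,j} rho(j)],
  phi_{k,j} = phi_{k-1,j} - phi_{kk} phi_{k-1,k-j},  j = 1..k-1.
Step k = 1:
  phi_11 = rho(1) = 0.1335.
Step k = 2:
  phi_22 = [rho(2) - phi_11 rho(1)] / [1 - phi_11 rho(1)] = [-0.3274 - (0.1335)(0.1335)] / [1 - (0.1335)(0.1335)]
         = -0.34522225 / 0.98217775 = -0.351487.
  Update: phi_21 = phi_11 - phi_22 phi_11 = 0.1335 - (-0.351487)(0.1335) = 0.180423.
Step k = 3:
  phi_33 = [rho(3) - phi_21 rho(2) - phi_22 rho(1)] / [1 - phi_21 rho(1) - phi_22 rho(2)]
    numerator   = 0.03 - (0.180423)(-0.3274) - (-0.351487)(0.1335) = 0.13599409
    denominator = 1 - (0.180423)(0.1335) - (-0.351487)(-0.3274) = 0.86083678
  phi_33 = 0.13599409 / 0.86083678 = 0.158.
Therefore phi_{33} = 0.1580.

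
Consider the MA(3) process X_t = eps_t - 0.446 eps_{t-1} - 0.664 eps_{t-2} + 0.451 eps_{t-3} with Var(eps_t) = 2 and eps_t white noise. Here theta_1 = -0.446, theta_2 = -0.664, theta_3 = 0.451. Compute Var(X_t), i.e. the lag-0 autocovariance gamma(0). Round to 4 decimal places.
\gamma(0) = 3.6864

For an MA(q) process X_t = eps_t + sum_i theta_i eps_{t-i} with
Var(eps_t) = sigma^2, the variance is
  gamma(0) = sigma^2 * (1 + sum_i theta_i^2).
  sum_i theta_i^2 = (-0.446)^2 + (-0.664)^2 + (0.451)^2 = 0.198916 + 0.440896 + 0.203401 = 0.843213.
  gamma(0) = 2 * (1 + 0.843213) = 2 * 1.843213 = 3.686426, which rounds to 3.6864.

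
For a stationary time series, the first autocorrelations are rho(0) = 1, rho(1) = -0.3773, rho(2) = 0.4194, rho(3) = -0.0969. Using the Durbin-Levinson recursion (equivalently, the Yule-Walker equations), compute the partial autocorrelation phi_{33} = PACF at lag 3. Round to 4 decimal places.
\phi_{33} = 0.1720

The PACF at lag k is phi_{kk}, the last component of the solution
to the Yule-Walker system G_k phi = r_k where
  (G_k)_{ij} = rho(|i - j|), (r_k)_i = rho(i), i,j = 1..k.
Equivalently, Durbin-Levinson gives phi_{kk} iteratively:
  phi_{11} = rho(1)
  phi_{kk} = [rho(k) - sum_{j=1..k-1} phi_{k-1,j} rho(k-j)]
            / [1 - sum_{j=1..k-1} phi_{k-1,j} rho(j)],
  phi_{k,j} = phi_{k-1,j} - phi_{kk} phi_{k-1,k-j},  j = 1..k-1.
Step k = 1:
  phi_11 = rho(1) = -0.3773.
Step k = 2:
  phi_22 = [rho(2) - phi_11 rho(1)] / [1 - phi_11 rho(1)] = [0.4194 - (-0.3773)(-0.3773)] / [1 - (-0.3773)(-0.3773)]
         = 0.27704471 / 0.85764471 = 0.32303.
  Update: phi_21 = phi_11 - phi_22 phi_11 = -0.3773 - (0.32303)(-0.3773) = -0.255421.
Step k = 3:
  phi_33 = [rho(3) - phi_21 rho(2) - phi_22 rho(1)] / [1 - phi_21 rho(1) - phi_22 rho(2)]
    numerator   = -0.0969 - (-0.255421)(0.4194) - (0.32303)(-0.3773) = 0.13210263
    denominator = 1 - (-0.255421)(-0.3773) - (0.32303)(0.4194) = 0.76815104
  phi_33 = 0.13210263 / 0.76815104 = 0.172.
Therefore phi_{33} = 0.1720.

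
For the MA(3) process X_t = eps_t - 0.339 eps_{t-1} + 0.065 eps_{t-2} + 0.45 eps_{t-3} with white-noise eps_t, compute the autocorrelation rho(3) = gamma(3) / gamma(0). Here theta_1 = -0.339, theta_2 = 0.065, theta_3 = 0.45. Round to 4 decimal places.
\rho(3) = 0.3405

For an MA(q) process with theta_0 = 1, the autocovariance is
  gamma(k) = sigma^2 * sum_{i=0..q-k} theta_i * theta_{i+k},
and rho(k) = gamma(k) / gamma(0). Sigma^2 cancels.
  numerator   = (1)*(0.45) = 0.45.
  denominator = (1)^2 + (-0.339)^2 + (0.065)^2 + (0.45)^2 = 1.321646.
  rho(3) = 0.45 / 1.321646 = 0.3405.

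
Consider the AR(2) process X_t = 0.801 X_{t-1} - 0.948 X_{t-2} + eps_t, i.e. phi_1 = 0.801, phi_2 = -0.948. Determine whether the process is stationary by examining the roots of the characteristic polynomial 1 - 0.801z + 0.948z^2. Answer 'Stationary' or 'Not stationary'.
\text{Stationary}

The AR(p) characteristic polynomial is P(z) = 1 - 0.801z + 0.948z^2.
Stationarity requires all roots to lie outside the unit circle, i.e. |z| > 1 for every root.
Set 1 + (-0.801) z + (0.948) z^2 = 0, i.e. a z^2 + b z + c = 0 with a = 0.948, b = -0.801, c = 1.
Discriminant D = b^2 - 4ac = (-0.801)^2 - 4*(0.948)*1 = 0.641601 - (3.792) = -3.150399.
D < 0, so the roots are the complex-conjugate pair z = (-b +/- i sqrt(-D)) / (2a) = 0.4225 +/- 0.9361i.
For a conjugate pair |z|^2 = z * conj(z) = (product of roots) = c/a = 1/(0.948) = 1.054852, so |z| = sqrt(1.054852) = 1.0271 for both roots.
Moduli of all roots: 1.0271, 1.0271.
All moduli strictly greater than 1? Yes.
Verdict: Stationary.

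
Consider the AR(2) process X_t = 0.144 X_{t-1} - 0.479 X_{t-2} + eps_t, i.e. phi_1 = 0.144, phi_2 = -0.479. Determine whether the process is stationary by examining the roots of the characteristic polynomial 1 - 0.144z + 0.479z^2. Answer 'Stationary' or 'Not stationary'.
\text{Stationary}

The AR(p) characteristic polynomial is P(z) = 1 - 0.144z + 0.479z^2.
Stationarity requires all roots to lie outside the unit circle, i.e. |z| > 1 for every root.
Set 1 + (-0.144) z + (0.479) z^2 = 0, i.e. a z^2 + b z + c = 0 with a = 0.479, b = -0.144, c = 1.
Discriminant D = b^2 - 4ac = (-0.144)^2 - 4*(0.479)*1 = 0.020736 - (1.916) = -1.895264.
D < 0, so the roots are the complex-conjugate pair z = (-b +/- i sqrt(-D)) / (2a) = 0.1503 +/- 1.437i.
For a conjugate pair |z|^2 = z * conj(z) = (product of roots) = c/a = 1/(0.479) = 2.087683, so |z| = sqrt(2.087683) = 1.4449 for both roots.
Moduli of all roots: 1.4449, 1.4449.
All moduli strictly greater than 1? Yes.
Verdict: Stationary.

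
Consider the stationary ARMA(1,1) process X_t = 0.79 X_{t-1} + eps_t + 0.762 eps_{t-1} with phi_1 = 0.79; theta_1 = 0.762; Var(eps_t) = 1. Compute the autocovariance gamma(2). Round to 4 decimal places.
\gamma(2) = 5.2252

Multiply the model equation by X_{t-k} and take expectations. With theta_0 = psi_0 = 1 and psi_j the MA(infinity) weights, this gives
  gamma(k) - sum_i phi_i gamma(k-i) = c_k,
  c_k = sigma^2 * sum_{j=k..q} theta_j psi_{j-k}   (c_k = 0 for k > q),
using gamma(-m) = gamma(m).
psi-weights needed (psi_j = theta_j + sum_i phi_i psi_{j-i}):
  psi_1 = theta_1 + phi_1 = 0.762 + (0.79) = 1.552
Right-hand sides:
  c_0 = sigma^2 (1 + theta_1 psi_1) = 1 * (1 + (0.762)(1.552)) = 1 * 2.182624 = 2.182624
  c_1 = sigma^2 theta_1 = 1 * (0.762) = 0.762
  c_2 = 0
Equations for k = 0 and k = 1 (AR order 1):
  gamma(0) = phi_1 gamma(1) + c_0
  gamma(1) = phi_1 gamma(0) + c_1
Substituting the second into the first: gamma(0) (1 - phi_1^2) = c_0 + phi_1 c_1, so
  gamma(0) = (c_0 + phi_1 c_1) / (1 - phi_1^2) = (2.182624 + (0.79)(0.762)) / (1 - (0.79)^2) = 2.784604 / 0.3759 = 7.407832.
  gamma(1) = phi_1 gamma(0) + c_1 = (0.79)(7.407832) + (0.762) = 6.614187.
For k = 2 (> q): gamma(2) = phi_1 gamma(1) = (0.79)(6.614187) = 5.225208.
Therefore gamma(2) = 5.2252 (to 4 decimal places).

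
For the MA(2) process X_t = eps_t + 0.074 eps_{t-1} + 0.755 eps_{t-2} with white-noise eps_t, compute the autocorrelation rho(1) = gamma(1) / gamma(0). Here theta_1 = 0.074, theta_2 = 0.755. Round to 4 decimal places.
\rho(1) = 0.0824

For an MA(q) process with theta_0 = 1, the autocovariance is
  gamma(k) = sigma^2 * sum_{i=0..q-k} theta_i * theta_{i+k},
and rho(k) = gamma(k) / gamma(0). Sigma^2 cancels.
  numerator   = (1)*(0.074) + (0.074)*(0.755) = 0.12987.
  denominator = (1)^2 + (0.074)^2 + (0.755)^2 = 1.575501.
  rho(1) = 0.12987 / 1.575501 = 0.0824.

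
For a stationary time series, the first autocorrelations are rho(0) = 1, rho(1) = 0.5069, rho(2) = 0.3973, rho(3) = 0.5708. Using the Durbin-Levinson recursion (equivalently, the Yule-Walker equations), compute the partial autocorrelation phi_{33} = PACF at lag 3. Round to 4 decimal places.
\phi_{33} = 0.4350

The PACF at lag k is phi_{kk}, the last component of the solution
to the Yule-Walker system G_k phi = r_k where
  (G_k)_{ij} = rho(|i - j|), (r_k)_i = rho(i), i,j = 1..k.
Equivalently, Durbin-Levinson gives phi_{kk} iteratively:
  phi_{11} = rho(1)
  phi_{kk} = [rho(k) - sum_{j=1..k-1} phi_{k-1,j} rho(k-j)]
            / [1 - sum_{j=1..k-1} phi_{k-1,j} rho(j)],
  phi_{k,j} = phi_{k-1,j} - phi_{kk} phi_{k-1,k-j},  j = 1..k-1.
Step k = 1:
  phi_11 = rho(1) = 0.5069.
Step k = 2:
  phi_22 = [rho(2) - phi_11 rho(1)] / [1 - phi_11 rho(1)] = [0.3973 - (0.5069)(0.5069)] / [1 - (0.5069)(0.5069)]
         = 0.14035239 / 0.74305239 = 0.188886.
  Update: phi_21 = phi_11 - phi_22 phi_11 = 0.5069 - (0.188886)(0.5069) = 0.411154.
Step k = 3:
  phi_33 = [rho(3) - phi_21 rho(2) - phi_22 rho(1)] / [1 - phi_21 rho(1) - phi_22 rho(2)]
    numerator   = 0.5708 - (0.411154)(0.3973) - (0.188886)(0.5069) = 0.31170225
    denominator = 1 - (0.411154)(0.5069) - (0.188886)(0.3973) = 0.71654175
  phi_33 = 0.31170225 / 0.71654175 = 0.435.
Therefore phi_{33} = 0.4350.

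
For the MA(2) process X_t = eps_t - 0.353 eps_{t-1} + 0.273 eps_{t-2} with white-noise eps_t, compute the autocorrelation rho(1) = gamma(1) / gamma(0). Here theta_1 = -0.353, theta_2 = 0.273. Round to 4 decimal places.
\rho(1) = -0.3747

For an MA(q) process with theta_0 = 1, the autocovariance is
  gamma(k) = sigma^2 * sum_{i=0..q-k} theta_i * theta_{i+k},
and rho(k) = gamma(k) / gamma(0). Sigma^2 cancels.
  numerator   = (1)*(-0.353) + (-0.353)*(0.273) = -0.449369.
  denominator = (1)^2 + (-0.353)^2 + (0.273)^2 = 1.199138.
  rho(1) = -0.449369 / 1.199138 = -0.3747.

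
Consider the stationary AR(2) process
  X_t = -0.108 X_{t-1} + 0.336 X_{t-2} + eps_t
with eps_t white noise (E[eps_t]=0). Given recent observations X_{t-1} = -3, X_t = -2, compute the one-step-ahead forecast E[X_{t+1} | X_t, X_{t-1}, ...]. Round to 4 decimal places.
E[X_{t+1} \mid \mathcal F_t] = -0.7920

For an AR(p) model X_t = c + sum_i phi_i X_{t-i} + eps_t, the
one-step-ahead conditional mean is
  E[X_{t+1} | X_t, ...] = c + sum_i phi_i X_{t+1-i}.
Substitute known values:
  E[X_{t+1} | ...] = (-0.108) * (-2) + (0.336) * (-3)
                   = -0.7920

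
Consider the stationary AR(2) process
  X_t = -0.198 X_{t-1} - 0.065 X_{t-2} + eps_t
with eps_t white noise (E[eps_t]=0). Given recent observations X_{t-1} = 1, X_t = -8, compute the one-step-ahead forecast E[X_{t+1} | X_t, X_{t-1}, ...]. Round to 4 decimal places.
E[X_{t+1} \mid \mathcal F_t] = 1.5190

For an AR(p) model X_t = c + sum_i phi_i X_{t-i} + eps_t, the
one-step-ahead conditional mean is
  E[X_{t+1} | X_t, ...] = c + sum_i phi_i X_{t+1-i}.
Substitute known values:
  E[X_{t+1} | ...] = (-0.198) * (-8) + (-0.065) * (1)
                   = 1.5190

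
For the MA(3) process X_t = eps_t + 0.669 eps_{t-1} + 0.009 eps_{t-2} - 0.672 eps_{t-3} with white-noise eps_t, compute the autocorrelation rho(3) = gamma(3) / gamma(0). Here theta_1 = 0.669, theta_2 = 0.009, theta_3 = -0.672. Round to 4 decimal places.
\rho(3) = -0.3538

For an MA(q) process with theta_0 = 1, the autocovariance is
  gamma(k) = sigma^2 * sum_{i=0..q-k} theta_i * theta_{i+k},
and rho(k) = gamma(k) / gamma(0). Sigma^2 cancels.
  numerator   = (1)*(-0.672) = -0.672.
  denominator = (1)^2 + (0.669)^2 + (0.009)^2 + (-0.672)^2 = 1.899226.
  rho(3) = -0.672 / 1.899226 = -0.3538.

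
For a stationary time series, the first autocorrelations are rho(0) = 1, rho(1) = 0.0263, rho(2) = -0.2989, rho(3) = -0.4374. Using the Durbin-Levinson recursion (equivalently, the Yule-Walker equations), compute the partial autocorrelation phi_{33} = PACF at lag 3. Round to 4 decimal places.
\phi_{33} = -0.4610

The PACF at lag k is phi_{kk}, the last component of the solution
to the Yule-Walker system G_k phi = r_k where
  (G_k)_{ij} = rho(|i - j|), (r_k)_i = rho(i), i,j = 1..k.
Equivalently, Durbin-Levinson gives phi_{kk} iteratively:
  phi_{11} = rho(1)
  phi_{kk} = [rho(k) - sum_{j=1..k-1} phi_{k-1,j} rho(k-j)]
            / [1 - sum_{j=1..k-1} phi_{k-1,j} rho(j)],
  phi_{k,j} = phi_{k-1,j} - phi_{kk} phi_{k-1,k-j},  j = 1..k-1.
Step k = 1:
  phi_11 = rho(1) = 0.0263.
Step k = 2:
  phi_22 = [rho(2) - phi_11 rho(1)] / [1 - phi_11 rho(1)] = [-0.2989 - (0.0263)(0.0263)] / [1 - (0.0263)(0.0263)]
         = -0.29959169 / 0.99930831 = -0.299799.
  Update: phi_21 = phi_11 - phi_22 phi_11 = 0.0263 - (-0.299799)(0.0263) = 0.034185.
Step k = 3:
  phi_33 = [rho(3) - phi_21 rho(2) - phi_22 rho(1)] / [1 - phi_21 rho(1) - phi_22 rho(2)]
    numerator   = -0.4374 - (0.034185)(-0.2989) - (-0.299799)(0.0263) = -0.41929747
    denominator = 1 - (0.034185)(0.0263) - (-0.299799)(-0.2989) = 0.909491
  phi_33 = -0.41929747 / 0.909491 = -0.461.
Therefore phi_{33} = -0.4610.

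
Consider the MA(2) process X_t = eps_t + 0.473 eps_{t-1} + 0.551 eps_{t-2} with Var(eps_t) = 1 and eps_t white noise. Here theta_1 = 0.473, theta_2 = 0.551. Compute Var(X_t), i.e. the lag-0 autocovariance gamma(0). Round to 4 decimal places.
\gamma(0) = 1.5273

For an MA(q) process X_t = eps_t + sum_i theta_i eps_{t-i} with
Var(eps_t) = sigma^2, the variance is
  gamma(0) = sigma^2 * (1 + sum_i theta_i^2).
  sum_i theta_i^2 = (0.473)^2 + (0.551)^2 = 0.223729 + 0.303601 = 0.52733.
  gamma(0) = 1 * (1 + 0.52733) = 1 * 1.52733 = 1.52733, which rounds to 1.5273.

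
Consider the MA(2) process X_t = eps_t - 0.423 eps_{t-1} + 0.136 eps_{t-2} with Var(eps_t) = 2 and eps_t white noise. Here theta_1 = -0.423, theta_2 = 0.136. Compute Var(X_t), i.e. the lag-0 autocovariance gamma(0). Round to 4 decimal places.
\gamma(0) = 2.3949

For an MA(q) process X_t = eps_t + sum_i theta_i eps_{t-i} with
Var(eps_t) = sigma^2, the variance is
  gamma(0) = sigma^2 * (1 + sum_i theta_i^2).
  sum_i theta_i^2 = (-0.423)^2 + (0.136)^2 = 0.178929 + 0.018496 = 0.197425.
  gamma(0) = 2 * (1 + 0.197425) = 2 * 1.197425 = 2.39485, which rounds to 2.3949.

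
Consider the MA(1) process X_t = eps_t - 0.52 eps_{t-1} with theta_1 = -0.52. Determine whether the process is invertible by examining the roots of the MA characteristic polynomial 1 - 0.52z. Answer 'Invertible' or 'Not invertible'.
\text{Invertible}

The MA(q) characteristic polynomial is P(z) = 1 - 0.52z.
Invertibility requires all roots to lie outside the unit circle, i.e. |z| > 1 for every root.
This is linear in z: 1 + (-0.52) z = 0  =>  z = -1/(-0.52) = 1.923077,  |z| = 1.923077.
Moduli of all roots: 1.9231.
All moduli strictly greater than 1? Yes.
Verdict: Invertible.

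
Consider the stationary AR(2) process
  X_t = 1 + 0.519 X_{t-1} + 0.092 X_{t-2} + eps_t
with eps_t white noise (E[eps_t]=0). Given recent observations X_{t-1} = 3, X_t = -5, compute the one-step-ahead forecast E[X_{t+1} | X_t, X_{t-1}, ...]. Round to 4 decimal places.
E[X_{t+1} \mid \mathcal F_t] = -1.3190

For an AR(p) model X_t = c + sum_i phi_i X_{t-i} + eps_t, the
one-step-ahead conditional mean is
  E[X_{t+1} | X_t, ...] = c + sum_i phi_i X_{t+1-i}.
Substitute known values:
  E[X_{t+1} | ...] = 1 + (0.519) * (-5) + (0.092) * (3)
                   = -1.3190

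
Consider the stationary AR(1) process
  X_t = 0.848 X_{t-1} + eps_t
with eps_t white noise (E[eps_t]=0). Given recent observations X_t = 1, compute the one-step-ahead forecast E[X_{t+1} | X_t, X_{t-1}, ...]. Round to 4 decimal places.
E[X_{t+1} \mid \mathcal F_t] = 0.8480

For an AR(p) model X_t = c + sum_i phi_i X_{t-i} + eps_t, the
one-step-ahead conditional mean is
  E[X_{t+1} | X_t, ...] = c + sum_i phi_i X_{t+1-i}.
Substitute known values:
  E[X_{t+1} | ...] = (0.848) * (1)
                   = 0.8480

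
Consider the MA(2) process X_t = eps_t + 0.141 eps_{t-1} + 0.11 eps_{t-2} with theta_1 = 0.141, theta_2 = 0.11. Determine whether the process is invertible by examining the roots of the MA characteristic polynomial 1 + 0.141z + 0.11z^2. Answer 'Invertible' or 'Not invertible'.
\text{Invertible}

The MA(q) characteristic polynomial is P(z) = 1 + 0.141z + 0.11z^2.
Invertibility requires all roots to lie outside the unit circle, i.e. |z| > 1 for every root.
Set 1 + (0.141) z + (0.11) z^2 = 0, i.e. a z^2 + b z + c = 0 with a = 0.11, b = 0.141, c = 1.
Discriminant D = b^2 - 4ac = (0.141)^2 - 4*(0.11)*1 = 0.019881 - (0.44) = -0.420119.
D < 0, so the roots are the complex-conjugate pair z = (-b +/- i sqrt(-D)) / (2a) = -0.6409 +/- 2.9462i.
For a conjugate pair |z|^2 = z * conj(z) = (product of roots) = c/a = 1/(0.11) = 9.090909, so |z| = sqrt(9.090909) = 3.0151 for both roots.
Moduli of all roots: 3.0151, 3.0151.
All moduli strictly greater than 1? Yes.
Verdict: Invertible.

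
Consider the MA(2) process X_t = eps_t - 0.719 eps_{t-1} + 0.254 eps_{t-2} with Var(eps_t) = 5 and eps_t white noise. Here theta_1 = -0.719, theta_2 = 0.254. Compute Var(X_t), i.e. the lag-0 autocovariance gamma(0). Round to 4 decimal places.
\gamma(0) = 7.9074

For an MA(q) process X_t = eps_t + sum_i theta_i eps_{t-i} with
Var(eps_t) = sigma^2, the variance is
  gamma(0) = sigma^2 * (1 + sum_i theta_i^2).
  sum_i theta_i^2 = (-0.719)^2 + (0.254)^2 = 0.516961 + 0.064516 = 0.581477.
  gamma(0) = 5 * (1 + 0.581477) = 5 * 1.581477 = 7.907385, which rounds to 7.9074.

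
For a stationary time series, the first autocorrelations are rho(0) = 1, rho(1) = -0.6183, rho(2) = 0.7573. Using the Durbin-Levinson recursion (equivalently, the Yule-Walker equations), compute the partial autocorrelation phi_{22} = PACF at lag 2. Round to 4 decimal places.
\phi_{22} = 0.6071

The PACF at lag k is phi_{kk}, the last component of the solution
to the Yule-Walker system G_k phi = r_k where
  (G_k)_{ij} = rho(|i - j|), (r_k)_i = rho(i), i,j = 1..k.
Equivalently, Durbin-Levinson gives phi_{kk} iteratively:
  phi_{11} = rho(1)
  phi_{kk} = [rho(k) - sum_{j=1..k-1} phi_{k-1,j} rho(k-j)]
            / [1 - sum_{j=1..k-1} phi_{k-1,j} rho(j)],
  phi_{k,j} = phi_{k-1,j} - phi_{kk} phi_{k-1,k-j},  j = 1..k-1.
Step k = 1:
  phi_11 = rho(1) = -0.6183.
Step k = 2:
  phi_22 = [rho(2) - phi_11 rho(1)] / [1 - phi_11 rho(1)] = [0.7573 - (-0.6183)(-0.6183)] / [1 - (-0.6183)(-0.6183)]
         = 0.37500511 / 0.61770511 = 0.6071.
Therefore phi_{22} = 0.6071.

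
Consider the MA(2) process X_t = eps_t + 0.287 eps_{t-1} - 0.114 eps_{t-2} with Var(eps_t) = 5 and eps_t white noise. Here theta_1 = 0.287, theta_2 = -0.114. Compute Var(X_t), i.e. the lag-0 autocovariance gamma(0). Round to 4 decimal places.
\gamma(0) = 5.4768

For an MA(q) process X_t = eps_t + sum_i theta_i eps_{t-i} with
Var(eps_t) = sigma^2, the variance is
  gamma(0) = sigma^2 * (1 + sum_i theta_i^2).
  sum_i theta_i^2 = (0.287)^2 + (-0.114)^2 = 0.082369 + 0.012996 = 0.095365.
  gamma(0) = 5 * (1 + 0.095365) = 5 * 1.095365 = 5.476825, which rounds to 5.4768.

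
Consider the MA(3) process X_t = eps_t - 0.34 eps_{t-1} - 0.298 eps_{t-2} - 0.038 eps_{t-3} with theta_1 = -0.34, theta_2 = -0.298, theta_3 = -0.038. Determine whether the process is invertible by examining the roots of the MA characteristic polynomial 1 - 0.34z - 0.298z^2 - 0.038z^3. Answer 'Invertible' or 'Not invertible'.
\text{Invertible}

The MA(q) characteristic polynomial is P(z) = 1 - 0.34z - 0.298z^2 - 0.038z^3.
Invertibility requires all roots to lie outside the unit circle, i.e. |z| > 1 for every root.
Degree 3: look for a simple real root z0 first, then factor out (1 - z/z0) and solve the remaining quadratic.
Testing z0 = -5: P(-5) = 1 + (-0.34)(-5) + (-0.298)(-5)^2 + (-0.038)(-5)^3
  = 1 + (1.7) + (-7.45) + (4.75) = 0.  So z_0 = -5 is a root, |z_0| = 5.
Divide out the factor (1 + 0.2 z) = (1 - z/z0) (since 1/z0 = -0.2):
  P(z) = (1 + 0.2 z)(1 + (-0.54) z + (-0.19) z^2)
  [check: z-coef -0.54 - (-0.2) = -0.34; z^2-coef -0.19 - (-0.2)(-0.54) = -0.298; z^3-coef -(-0.2)(-0.19) = -0.038.]
Remaining roots from the quadratic factor 1 + (-0.54) z + (-0.19) z^2:
  Set 1 + (-0.54) z + (-0.19) z^2 = 0, i.e. a z^2 + b z + c = 0 with a = -0.19, b = -0.54, c = 1.
  Discriminant D = b^2 - 4ac = (-0.54)^2 - 4*(-0.19)*1 = 0.2916 - (-0.76) = 1.0516.
  D >= 0, so the roots are real: z = (-b +/- sqrt(D)) / (2a) = (0.54 +/- 1.025475) / (-0.38).
    z_1 = (0.54 + 1.025475) / (-0.38) = -4.1197,   |z_1| = 4.1197.
    z_2 = (0.54 - 1.025475) / (-0.38) = 1.2776,   |z_2| = 1.2776.
Moduli of all roots: 5.0000, 4.1197, 1.2776.
All moduli strictly greater than 1? Yes.
Verdict: Invertible.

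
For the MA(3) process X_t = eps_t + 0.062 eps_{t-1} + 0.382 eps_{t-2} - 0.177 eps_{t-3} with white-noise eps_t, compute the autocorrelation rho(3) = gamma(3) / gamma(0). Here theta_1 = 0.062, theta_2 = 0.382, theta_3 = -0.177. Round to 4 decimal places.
\rho(3) = -0.1499

For an MA(q) process with theta_0 = 1, the autocovariance is
  gamma(k) = sigma^2 * sum_{i=0..q-k} theta_i * theta_{i+k},
and rho(k) = gamma(k) / gamma(0). Sigma^2 cancels.
  numerator   = (1)*(-0.177) = -0.177.
  denominator = (1)^2 + (0.062)^2 + (0.382)^2 + (-0.177)^2 = 1.181097.
  rho(3) = -0.177 / 1.181097 = -0.1499.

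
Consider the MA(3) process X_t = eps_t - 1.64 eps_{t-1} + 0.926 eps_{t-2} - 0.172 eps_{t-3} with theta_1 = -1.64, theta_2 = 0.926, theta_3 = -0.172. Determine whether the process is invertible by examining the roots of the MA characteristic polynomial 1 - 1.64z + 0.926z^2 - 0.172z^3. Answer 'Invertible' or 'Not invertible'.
\text{Invertible}

The MA(q) characteristic polynomial is P(z) = 1 - 1.64z + 0.926z^2 - 0.172z^3.
Invertibility requires all roots to lie outside the unit circle, i.e. |z| > 1 for every root.
Degree 3: look for a simple real root z0 first, then factor out (1 - z/z0) and solve the remaining quadratic.
Testing z0 = 2.5: P(2.5) = 1 + (-1.64)(2.5) + (0.926)(2.5)^2 + (-0.172)(2.5)^3
  = 1 + (-4.1) + (5.7875) + (-2.6875) = 0.  So z_0 = 2.5 is a root, |z_0| = 2.5.
Divide out the factor (1 - 0.4 z) = (1 - z/z0) (since 1/z0 = 0.4):
  P(z) = (1 - 0.4 z)(1 + (-1.24) z + (0.43) z^2)
  [check: z-coef -1.24 - (0.4) = -1.64; z^2-coef 0.43 - (0.4)(-1.24) = 0.926; z^3-coef -(0.4)(0.43) = -0.172.]
Remaining roots from the quadratic factor 1 + (-1.24) z + (0.43) z^2:
  Set 1 + (-1.24) z + (0.43) z^2 = 0, i.e. a z^2 + b z + c = 0 with a = 0.43, b = -1.24, c = 1.
  Discriminant D = b^2 - 4ac = (-1.24)^2 - 4*(0.43)*1 = 1.5376 - (1.72) = -0.1824.
  D < 0, so the roots are the complex-conjugate pair z = (-b +/- i sqrt(-D)) / (2a) = 1.4419 +/- 0.4966i.
  For a conjugate pair |z|^2 = z * conj(z) = (product of roots) = c/a = 1/(0.43) = 2.325581, so |z| = sqrt(2.325581) = 1.525 for both roots.
Moduli of all roots: 2.5000, 1.5250, 1.5250.
All moduli strictly greater than 1? Yes.
Verdict: Invertible.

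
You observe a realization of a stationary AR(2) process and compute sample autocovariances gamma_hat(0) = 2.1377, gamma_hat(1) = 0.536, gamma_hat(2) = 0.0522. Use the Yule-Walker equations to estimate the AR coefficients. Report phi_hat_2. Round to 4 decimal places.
\hat\phi_{2} = -0.0410

The Yule-Walker equations for an AR(p) process read, in matrix form,
  Gamma_p phi = r_p,   with   (Gamma_p)_{ij} = gamma(|i - j|),
                       (r_p)_i = gamma(i),   i,j = 1..p.
Substitute the sample gammas (Toeplitz matrix and right-hand side of size 2):
  Gamma_p = [[2.1377, 0.536], [0.536, 2.1377]]
  r_p     = [0.536, 0.0522]
Written out:
  2.1377 phi_1 + 0.536 phi_2 = 0.536
  0.536 phi_1 + 2.1377 phi_2 = 0.0522
Solve by Cramer's rule:
  det = gamma(0)^2 - gamma(1)^2 = (2.1377)^2 - (0.536)^2 = 4.56976129 - 0.287296 = 4.28246529
  phi_hat_1 = [gamma(1) gamma(0) - gamma(1) gamma(2)] / det = [(0.536)(2.1377) - (0.536)(0.0522)] / 4.28246529 = 1.117828 / 4.28246529 = 0.261
  phi_hat_2 = [gamma(0) gamma(2) - gamma(1)^2] / det = [(2.1377)(0.0522) - (0.536)^2] / 4.28246529 = -0.17570806 / 4.28246529 = -0.041
So phi_hat = [0.2610, -0.0410].
Therefore phi_hat_2 = -0.0410.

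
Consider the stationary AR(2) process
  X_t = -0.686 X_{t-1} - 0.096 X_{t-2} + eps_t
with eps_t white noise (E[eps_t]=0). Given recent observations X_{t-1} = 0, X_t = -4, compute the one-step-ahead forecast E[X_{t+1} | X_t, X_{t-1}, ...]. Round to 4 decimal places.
E[X_{t+1} \mid \mathcal F_t] = 2.7440

For an AR(p) model X_t = c + sum_i phi_i X_{t-i} + eps_t, the
one-step-ahead conditional mean is
  E[X_{t+1} | X_t, ...] = c + sum_i phi_i X_{t+1-i}.
Substitute known values:
  E[X_{t+1} | ...] = (-0.686) * (-4) + (-0.096) * (0)
                   = 2.7440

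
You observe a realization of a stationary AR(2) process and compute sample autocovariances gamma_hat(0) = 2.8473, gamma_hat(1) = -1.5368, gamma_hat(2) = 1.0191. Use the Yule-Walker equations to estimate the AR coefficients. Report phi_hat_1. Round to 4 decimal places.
\hat\phi_{1} = -0.4890

The Yule-Walker equations for an AR(p) process read, in matrix form,
  Gamma_p phi = r_p,   with   (Gamma_p)_{ij} = gamma(|i - j|),
                       (r_p)_i = gamma(i),   i,j = 1..p.
Substitute the sample gammas (Toeplitz matrix and right-hand side of size 2):
  Gamma_p = [[2.8473, -1.5368], [-1.5368, 2.8473]]
  r_p     = [-1.5368, 1.0191]
Written out:
  2.8473 phi_1 - 1.5368 phi_2 = -1.5368
  -1.5368 phi_1 + 2.8473 phi_2 = 1.0191
Solve by Cramer's rule:
  det = gamma(0)^2 - gamma(1)^2 = (2.8473)^2 - (-1.5368)^2 = 8.10711729 - 2.36175424 = 5.74536305
  phi_hat_1 = [gamma(1) gamma(0) - gamma(1) gamma(2)] / det = [(-1.5368)(2.8473) - (-1.5368)(1.0191)] / 5.74536305 = -2.80957776 / 5.74536305 = -0.489
  phi_hat_2 = [gamma(0) gamma(2) - gamma(1)^2] / det = [(2.8473)(1.0191) - (-1.5368)^2] / 5.74536305 = 0.53992919 / 5.74536305 = 0.094
So phi_hat = [-0.4890, 0.0940].
Therefore phi_hat_1 = -0.4890.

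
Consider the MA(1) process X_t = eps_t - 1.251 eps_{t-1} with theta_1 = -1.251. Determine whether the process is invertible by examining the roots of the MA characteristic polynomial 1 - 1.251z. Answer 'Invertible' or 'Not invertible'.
\text{Not invertible}

The MA(q) characteristic polynomial is P(z) = 1 - 1.251z.
Invertibility requires all roots to lie outside the unit circle, i.e. |z| > 1 for every root.
This is linear in z: 1 + (-1.251) z = 0  =>  z = -1/(-1.251) = 0.799361,  |z| = 0.799361.
Moduli of all roots: 0.7994.
All moduli strictly greater than 1? No.
Verdict: Not invertible.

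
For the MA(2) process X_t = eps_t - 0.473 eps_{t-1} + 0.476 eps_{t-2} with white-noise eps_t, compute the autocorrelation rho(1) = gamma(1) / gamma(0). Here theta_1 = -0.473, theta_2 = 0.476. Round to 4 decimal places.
\rho(1) = -0.4814

For an MA(q) process with theta_0 = 1, the autocovariance is
  gamma(k) = sigma^2 * sum_{i=0..q-k} theta_i * theta_{i+k},
and rho(k) = gamma(k) / gamma(0). Sigma^2 cancels.
  numerator   = (1)*(-0.473) + (-0.473)*(0.476) = -0.698148.
  denominator = (1)^2 + (-0.473)^2 + (0.476)^2 = 1.450305.
  rho(1) = -0.698148 / 1.450305 = -0.4814.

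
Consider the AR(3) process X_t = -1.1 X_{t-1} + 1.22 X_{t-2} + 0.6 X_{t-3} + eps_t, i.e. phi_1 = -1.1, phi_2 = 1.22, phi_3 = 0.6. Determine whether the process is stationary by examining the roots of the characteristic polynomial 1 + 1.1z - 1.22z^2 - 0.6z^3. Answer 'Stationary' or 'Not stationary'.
\text{Not stationary}

The AR(p) characteristic polynomial is P(z) = 1 + 1.1z - 1.22z^2 - 0.6z^3.
Stationarity requires all roots to lie outside the unit circle, i.e. |z| > 1 for every root.
Degree 3: look for a simple real root z0 first, then factor out (1 - z/z0) and solve the remaining quadratic.
Testing z0 = -2.5: P(-2.5) = 1 + (1.1)(-2.5) + (-1.22)(-2.5)^2 + (-0.6)(-2.5)^3
  = 1 + (-2.75) + (-7.625) + (9.375) = 0.  So z_0 = -2.5 is a root, |z_0| = 2.5.
Divide out the factor (1 + 0.4 z) = (1 - z/z0) (since 1/z0 = -0.4):
  P(z) = (1 + 0.4 z)(1 + (0.7) z + (-1.5) z^2)
  [check: z-coef 0.7 - (-0.4) = 1.1; z^2-coef -1.5 - (-0.4)(0.7) = -1.22; z^3-coef -(-0.4)(-1.5) = -0.6.]
Remaining roots from the quadratic factor 1 + (0.7) z + (-1.5) z^2:
  Set 1 + (0.7) z + (-1.5) z^2 = 0, i.e. a z^2 + b z + c = 0 with a = -1.5, b = 0.7, c = 1.
  Discriminant D = b^2 - 4ac = (0.7)^2 - 4*(-1.5)*1 = 0.49 - (-6) = 6.49.
  D >= 0, so the roots are real: z = (-b +/- sqrt(D)) / (2a) = (-0.7 +/- 2.547548) / (-3).
    z_1 = (-0.7 + 2.547548) / (-3) = -0.6158,   |z_1| = 0.6158.
    z_2 = (-0.7 - 2.547548) / (-3) = 1.0825,   |z_2| = 1.0825.
Moduli of all roots: 2.5000, 0.6158, 1.0825.
All moduli strictly greater than 1? No.
Verdict: Not stationary.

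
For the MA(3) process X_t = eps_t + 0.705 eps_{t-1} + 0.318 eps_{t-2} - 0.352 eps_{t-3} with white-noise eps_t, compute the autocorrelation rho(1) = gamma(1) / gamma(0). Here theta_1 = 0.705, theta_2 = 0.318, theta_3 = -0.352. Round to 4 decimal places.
\rho(1) = 0.4746

For an MA(q) process with theta_0 = 1, the autocovariance is
  gamma(k) = sigma^2 * sum_{i=0..q-k} theta_i * theta_{i+k},
and rho(k) = gamma(k) / gamma(0). Sigma^2 cancels.
  numerator   = (1)*(0.705) + (0.705)*(0.318) + (0.318)*(-0.352) = 0.817254.
  denominator = (1)^2 + (0.705)^2 + (0.318)^2 + (-0.352)^2 = 1.722053.
  rho(1) = 0.817254 / 1.722053 = 0.4746.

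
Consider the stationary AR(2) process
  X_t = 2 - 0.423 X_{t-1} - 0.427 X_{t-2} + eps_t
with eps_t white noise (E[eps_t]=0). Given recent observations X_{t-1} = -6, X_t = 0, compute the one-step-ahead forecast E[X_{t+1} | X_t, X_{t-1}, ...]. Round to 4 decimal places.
E[X_{t+1} \mid \mathcal F_t] = 4.5620

For an AR(p) model X_t = c + sum_i phi_i X_{t-i} + eps_t, the
one-step-ahead conditional mean is
  E[X_{t+1} | X_t, ...] = c + sum_i phi_i X_{t+1-i}.
Substitute known values:
  E[X_{t+1} | ...] = 2 + (-0.423) * (0) + (-0.427) * (-6)
                   = 4.5620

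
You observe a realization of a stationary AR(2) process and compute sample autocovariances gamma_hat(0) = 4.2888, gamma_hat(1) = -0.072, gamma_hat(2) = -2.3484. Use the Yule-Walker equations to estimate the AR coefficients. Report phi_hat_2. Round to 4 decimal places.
\hat\phi_{2} = -0.5480

The Yule-Walker equations for an AR(p) process read, in matrix form,
  Gamma_p phi = r_p,   with   (Gamma_p)_{ij} = gamma(|i - j|),
                       (r_p)_i = gamma(i),   i,j = 1..p.
Substitute the sample gammas (Toeplitz matrix and right-hand side of size 2):
  Gamma_p = [[4.2888, -0.072], [-0.072, 4.2888]]
  r_p     = [-0.072, -2.3484]
Written out:
  4.2888 phi_1 - 0.072 phi_2 = -0.072
  -0.072 phi_1 + 4.2888 phi_2 = -2.3484
Solve by Cramer's rule:
  det = gamma(0)^2 - gamma(1)^2 = (4.2888)^2 - (-0.072)^2 = 18.39380544 - 0.005184 = 18.38862144
  phi_hat_1 = [gamma(1) gamma(0) - gamma(1) gamma(2)] / det = [(-0.072)(4.2888) - (-0.072)(-2.3484)] / 18.38862144 = -0.4778784 / 18.38862144 = -0.026
  phi_hat_2 = [gamma(0) gamma(2) - gamma(1)^2] / det = [(4.2888)(-2.3484) - (-0.072)^2] / 18.38862144 = -10.07700192 / 18.38862144 = -0.548
So phi_hat = [-0.0260, -0.5480].
Therefore phi_hat_2 = -0.5480.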